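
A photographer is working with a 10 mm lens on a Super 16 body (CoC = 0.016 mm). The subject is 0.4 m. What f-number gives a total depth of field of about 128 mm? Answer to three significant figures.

Write h = H − f = f²/(N·c). The thin-lens limits are Dn = s·h/(h + (s−f)) and Df = s·h/(h − (s−f)), so DoF = Df − Dn = 2·s·(s−f)·h / (h² − (s−f)²).
That is a quadratic in h: DoF·h² − 2·s·(s−f)·h − DoF·(s−f)² = 0 ⇒ h = (s−f)·(s + √(s² + DoF²)) / DoF = 390 × (400 + √(400² + 128²)) / 128 = 390 × (400 + 419.981) / 128 ≈ 2498.4 mm.
Then N = f²/(c·h) = 10² / (0.016 × 2498.4) = 100 / 39.974 ≈ 2.50.

f/2.50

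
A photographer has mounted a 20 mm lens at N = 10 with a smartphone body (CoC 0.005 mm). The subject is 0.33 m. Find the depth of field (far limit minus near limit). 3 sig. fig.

Hyperfocal distance H = f²/(N·c) + f = 20²/(10 × 0.005) + 20 = 400/0.05 + 20 ≈ 8020.0 mm ≈ 8.020 m.
Near limit Dn = s·(H − f)/(H + s − 2f) = 330 × (8020.0 − 20) / (8020.0 + 330 − 2 × 20) = 330 × 8000.0 / 8310.0 ≈ 317.690 mm.
Far limit Df = s·(H − f)/(H − s) = 330 × (8020.0 − 20) / (8020.0 − 330) = 330 × 8000.0 / 7690.0 ≈ 343.303 mm.
Depth of field = Df − Dn = 343.303 − 317.690 ≈ 25.613 mm.

25.6 mm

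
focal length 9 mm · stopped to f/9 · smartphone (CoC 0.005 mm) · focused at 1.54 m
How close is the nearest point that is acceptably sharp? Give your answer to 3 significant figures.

Hyperfocal distance H = f²/(N·c) + f = 9²/(9 × 0.005) + 9 = 81/0.045 + 9 ≈ 1809.0 mm ≈ 1.809 m.
Near limit Dn = s·(H − f)/(H + s − 2f) = 1540 × (1809.0 − 9) / (1809.0 + 1540 − 2 × 9) = 1540 × 1800.0 / 3331.0 ≈ 832.18 mm ≈ 0.832 m.

0.832 m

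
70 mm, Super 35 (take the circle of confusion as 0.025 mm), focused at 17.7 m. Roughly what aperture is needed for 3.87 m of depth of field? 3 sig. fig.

Write h = H − f = f²/(N·c). The thin-lens limits are Dn = s·h/(h + (s−f)) and Df = s·h/(h − (s−f)), so DoF = Df − Dn = 2·s·(s−f)·h / (h² − (s−f)²).
That is a quadratic in h: DoF·h² − 2·s·(s−f)·h − DoF·(s−f)² = 0 ⇒ h = (s−f)·(s + √(s² + DoF²)) / DoF = 17630 × (17700 + √(17700² + 3870²)) / 3870 = 17630 × (17700 + 18118.1) / 3870 ≈ 163172 mm.
Then N = f²/(c·h) = 70² / (0.025 × 163172) = 4900 / 4079.3 ≈ 1.20.

f/1.20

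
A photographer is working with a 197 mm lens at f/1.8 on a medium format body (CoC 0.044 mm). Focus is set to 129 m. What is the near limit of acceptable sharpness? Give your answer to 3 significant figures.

102 m

Hyperfocal distance H = f²/(N·c) + f = 197²/(1.8 × 0.044) + 197 = 38809/0.0792 + 197 ≈ 490209.6 mm ≈ 490.2 m.
Near limit Dn = s·(H − f)/(H + s − 2f) = 129000 × (490209.6 − 197) / (490209.6 + 129000 − 2 × 197) = 129000 × 490012.6 / 618815.6 ≈ 102149 mm ≈ 102 m.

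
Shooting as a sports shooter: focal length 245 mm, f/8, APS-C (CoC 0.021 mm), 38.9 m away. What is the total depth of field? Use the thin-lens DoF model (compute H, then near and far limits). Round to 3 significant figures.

8.52 m

Hyperfocal distance H = f²/(N·c) + f = 245²/(8 × 0.021) + 245 = 60025/0.168 + 245 ≈ 357536.7 mm ≈ 357.5 m.
Near limit Dn = s·(H − f)/(H + s − 2f) = 38900 × (357536.7 − 245) / (357536.7 + 38900 − 2 × 245) = 38900 × 357291.7 / 395946.7 ≈ 35102.3 mm.
Far limit Df = s·(H − f)/(H − s) = 38900 × (357536.7 − 245) / (357536.7 − 38900) = 38900 × 357291.7 / 318636.7 ≈ 43619.1 mm.
Depth of field = Df − Dn = 43619.1 − 35102.3 ≈ 8516.8 mm ≈ 8.52 m.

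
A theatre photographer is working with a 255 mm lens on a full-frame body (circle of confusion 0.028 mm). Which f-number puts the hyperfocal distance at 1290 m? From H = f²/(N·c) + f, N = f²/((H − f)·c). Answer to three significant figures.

Rearrange H = f²/(N·c) + f for N: N = f² / ((H − f)·c).
N = 255² / ((1290000 − 255) × 0.028) = 65025 / 36113 ≈ 1.80.

f/1.80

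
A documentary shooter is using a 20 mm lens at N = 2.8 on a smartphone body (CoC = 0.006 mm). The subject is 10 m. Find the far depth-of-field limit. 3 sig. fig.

17.2 m

Hyperfocal distance H = f²/(N·c) + f = 20²/(2.8 × 0.006) + 20 = 400/0.0168 + 20 ≈ 23829.5 mm ≈ 23.83 m.
Far limit Df = s·(H − f)/(H − s) = 10000 × (23829.5 − 20) / (23829.5 − 10000) = 10000 × 23809.5 / 13829.5 ≈ 17216 mm ≈ 17.2 m.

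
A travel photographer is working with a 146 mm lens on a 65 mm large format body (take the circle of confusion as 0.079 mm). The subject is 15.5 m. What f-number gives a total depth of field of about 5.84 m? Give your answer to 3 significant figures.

f/3.20

Write h = H − f = f²/(N·c). The thin-lens limits are Dn = s·h/(h + (s−f)) and Df = s·h/(h − (s−f)), so DoF = Df − Dn = 2·s·(s−f)·h / (h² − (s−f)²).
That is a quadratic in h: DoF·h² − 2·s·(s−f)·h − DoF·(s−f)² = 0 ⇒ h = (s−f)·(s + √(s² + DoF²)) / DoF = 15354 × (15500 + √(15500² + 5840²)) / 5840 = 15354 × (15500 + 16563.7) / 5840 ≈ 84299 mm.
Then N = f²/(c·h) = 146² / (0.079 × 84299) = 21316 / 6659.6 ≈ 3.20.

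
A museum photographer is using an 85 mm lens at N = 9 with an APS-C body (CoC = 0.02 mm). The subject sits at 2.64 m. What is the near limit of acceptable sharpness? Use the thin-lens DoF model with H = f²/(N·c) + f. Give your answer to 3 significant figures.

2.48 m

Hyperfocal distance H = f²/(N·c) + f = 85²/(9 × 0.02) + 85 = 7225/0.18 + 85 ≈ 40223.9 mm ≈ 40.22 m.
Near limit Dn = s·(H − f)/(H + s − 2f) = 2640 × (40223.9 − 85) / (40223.9 + 2640 − 2 × 85) = 2640 × 40138.9 / 42693.9 ≈ 2482.0 mm ≈ 2.48 m.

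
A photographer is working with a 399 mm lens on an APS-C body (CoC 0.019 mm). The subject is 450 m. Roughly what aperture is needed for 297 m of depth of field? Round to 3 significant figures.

f/5.60

Write h = H − f = f²/(N·c). The thin-lens limits are Dn = s·h/(h + (s−f)) and Df = s·h/(h − (s−f)), so DoF = Df − Dn = 2·s·(s−f)·h / (h² − (s−f)²).
That is a quadratic in h: DoF·h² − 2·s·(s−f)·h − DoF·(s−f)² = 0 ⇒ h = (s−f)·(s + √(s² + DoF²)) / DoF = 449601 × (450000 + √(450000² + 297000²)) / 297000 = 449601 × (450000 + 539174) / 297000 ≈ 1497420 mm.
Then N = f²/(c·h) = 399² / (0.019 × 1497420) = 159201 / 28451 ≈ 5.60.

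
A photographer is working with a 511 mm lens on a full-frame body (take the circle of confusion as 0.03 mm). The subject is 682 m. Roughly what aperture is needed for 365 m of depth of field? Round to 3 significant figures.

Write h = H − f = f²/(N·c). The thin-lens limits are Dn = s·h/(h + (s−f)) and Df = s·h/(h − (s−f)), so DoF = Df − Dn = 2·s·(s−f)·h / (h² − (s−f)²).
That is a quadratic in h: DoF·h² − 2·s·(s−f)·h − DoF·(s−f)² = 0 ⇒ h = (s−f)·(s + √(s² + DoF²)) / DoF = 681489 × (682000 + √(682000² + 365000²)) / 365000 = 681489 × (682000 + 773530) / 365000 ≈ 2717611 mm.
Then N = f²/(c·h) = 511² / (0.03 × 2717611) = 261121 / 81528 ≈ 3.20.

f/3.20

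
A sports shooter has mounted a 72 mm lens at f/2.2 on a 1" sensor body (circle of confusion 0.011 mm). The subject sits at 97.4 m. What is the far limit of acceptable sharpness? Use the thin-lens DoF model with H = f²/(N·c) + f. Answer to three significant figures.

Hyperfocal distance H = f²/(N·c) + f = 72²/(2.2 × 0.011) + 72 = 5184/0.0242 + 72 ≈ 214286.9 mm ≈ 214.3 m.
Far limit Df = s·(H − f)/(H − s) = 97400 × (214286.9 − 72) / (214286.9 − 97400) = 97400 × 214214.9 / 116886.9 ≈ 178502 mm ≈ 179 m.

179 m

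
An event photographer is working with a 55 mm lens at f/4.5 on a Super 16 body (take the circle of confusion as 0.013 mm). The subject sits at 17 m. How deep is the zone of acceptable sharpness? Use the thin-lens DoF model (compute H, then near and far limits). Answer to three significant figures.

Hyperfocal distance H = f²/(N·c) + f = 55²/(4.5 × 0.013) + 55 = 3025/0.0585 + 55 ≈ 51764.4 mm ≈ 51.76 m.
Near limit Dn = s·(H − f)/(H + s − 2f) = 17000 × (51764.4 − 55) / (51764.4 + 17000 − 2 × 55) = 17000 × 51709.4 / 68654.4 ≈ 12804 mm.
Far limit Df = s·(H − f)/(H − s) = 17000 × (51764.4 − 55) / (51764.4 − 17000) = 17000 × 51709.4 / 34764.4 ≈ 25286 mm.
Depth of field = Df − Dn = 25286 − 12804 ≈ 12482 mm ≈ 12.5 m.

12.5 m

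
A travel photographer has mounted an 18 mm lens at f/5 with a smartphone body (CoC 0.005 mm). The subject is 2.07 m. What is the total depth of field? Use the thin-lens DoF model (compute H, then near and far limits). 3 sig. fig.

Hyperfocal distance H = f²/(N·c) + f = 18²/(5 × 0.005) + 18 = 324/0.025 + 18 ≈ 12978.0 mm ≈ 12.98 m.
Near limit Dn = s·(H − f)/(H + s − 2f) = 2070 × (12978.0 − 18) / (12978.0 + 2070 − 2 × 18) = 2070 × 12960.0 / 15012.0 ≈ 1787.05 mm.
Far limit Df = s·(H − f)/(H − s) = 2070 × (12978.0 − 18) / (12978.0 − 2070) = 2070 × 12960.0 / 10908.0 ≈ 2459.41 mm.
Depth of field = Df − Dn = 2459.41 − 1787.05 ≈ 672.36 mm ≈ 0.672 m.

0.672 m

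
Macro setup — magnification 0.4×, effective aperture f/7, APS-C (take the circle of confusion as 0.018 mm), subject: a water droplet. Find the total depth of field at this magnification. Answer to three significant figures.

1.57 mm

At magnification m, DoF ≈ 2·N_eff·c/m² = 2 × 7 × 0.018 / 0.4² = 0.252 / 0.16 ≈ 1.57 mm.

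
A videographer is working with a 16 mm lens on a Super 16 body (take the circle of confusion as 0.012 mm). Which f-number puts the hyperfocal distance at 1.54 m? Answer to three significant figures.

Rearrange H = f²/(N·c) + f for N: N = f² / ((H − f)·c).
N = 16² / ((1540 − 16) × 0.012) = 256 / 18.29 ≈ 14.

f/14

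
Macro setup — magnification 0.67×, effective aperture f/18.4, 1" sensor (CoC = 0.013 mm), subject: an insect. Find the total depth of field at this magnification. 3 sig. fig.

1.07 mm

At magnification m, DoF ≈ 2·N_eff·c/m² = 2 × 18.4 × 0.013 / 0.67² = 0.4784 / 0.4489 ≈ 1.07 mm.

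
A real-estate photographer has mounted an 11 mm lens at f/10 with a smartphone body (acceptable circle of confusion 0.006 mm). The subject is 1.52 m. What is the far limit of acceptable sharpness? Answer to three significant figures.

Hyperfocal distance H = f²/(N·c) + f = 11²/(10 × 0.006) + 11 = 121/0.06 + 11 ≈ 2027.7 mm ≈ 2.028 m.
Far limit Df = s·(H − f)/(H − s) = 1520 × (2027.7 − 11) / (2027.7 − 1520) = 1520 × 2016.7 / 507.7 ≈ 6038.1 mm ≈ 6.04 m.

6.04 m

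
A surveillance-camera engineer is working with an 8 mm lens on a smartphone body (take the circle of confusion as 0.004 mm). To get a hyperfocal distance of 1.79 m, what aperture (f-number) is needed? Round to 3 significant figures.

Rearrange H = f²/(N·c) + f for N: N = f² / ((H − f)·c).
N = 8² / ((1790 − 8) × 0.004) = 64 / 7.128 ≈ 8.98.

f/8.98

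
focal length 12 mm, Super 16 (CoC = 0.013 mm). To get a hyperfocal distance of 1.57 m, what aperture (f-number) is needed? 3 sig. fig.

Rearrange H = f²/(N·c) + f for N: N = f² / ((H − f)·c).
N = 12² / ((1570 − 12) × 0.013) = 144 / 20.25 ≈ 7.11.

f/7.11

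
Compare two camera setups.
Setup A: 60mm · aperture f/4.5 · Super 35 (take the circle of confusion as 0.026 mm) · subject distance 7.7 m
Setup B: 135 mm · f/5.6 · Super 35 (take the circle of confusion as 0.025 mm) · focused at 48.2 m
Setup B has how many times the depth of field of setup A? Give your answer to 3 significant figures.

Setup A: H = 60²/(4.5×0.026) + 60 ≈ 30829.2 mm; DoF = Df − Dn = 10243.4 − 6168.4 ≈ 4075.0 mm.
Setup B: H = 135²/(5.6×0.025) + 135 ≈ 130313.6 mm; DoF = Df − Dn = 76414 − 35202 ≈ 41212 mm.
Ratio = 41212 / 4075.0 ≈ 10.1.

10.1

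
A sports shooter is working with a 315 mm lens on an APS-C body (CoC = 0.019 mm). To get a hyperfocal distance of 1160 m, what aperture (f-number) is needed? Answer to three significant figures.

f/4.50

Rearrange H = f²/(N·c) + f for N: N = f² / ((H − f)·c).
N = 315² / ((1160000 − 315) × 0.019) = 99225 / 22034 ≈ 4.50.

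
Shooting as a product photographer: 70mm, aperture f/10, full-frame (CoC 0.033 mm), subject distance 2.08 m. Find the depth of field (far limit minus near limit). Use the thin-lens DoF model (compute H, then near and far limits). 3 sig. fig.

0.574 m

Hyperfocal distance H = f²/(N·c) + f = 70²/(10 × 0.033) + 70 = 4900/0.33 + 70 ≈ 14918.5 mm ≈ 14.92 m.
Near limit Dn = s·(H − f)/(H + s − 2f) = 2080 × (14918.5 − 70) / (14918.5 + 2080 − 2 × 70) = 2080 × 14848.5 / 16858.5 ≈ 1832.01 mm.
Far limit Df = s·(H − f)/(H − s) = 2080 × (14918.5 − 70) / (14918.5 − 2080) = 2080 × 14848.5 / 12838.5 ≈ 2405.65 mm.
Depth of field = Df − Dn = 2405.65 − 1832.01 ≈ 573.64 mm ≈ 0.574 m.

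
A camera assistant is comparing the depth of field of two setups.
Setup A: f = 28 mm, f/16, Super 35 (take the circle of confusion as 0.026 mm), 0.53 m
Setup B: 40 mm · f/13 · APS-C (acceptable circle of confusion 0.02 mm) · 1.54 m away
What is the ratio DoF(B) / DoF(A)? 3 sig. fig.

2.63

Setup A: H = 28²/(16×0.026) + 28 ≈ 1912.6 mm; DoF = Df − Dn = 722.43 − 418.52 ≈ 303.91 mm.
Setup B: H = 40²/(13×0.02) + 40 ≈ 6193.8 mm; DoF = Df − Dn = 2036.36 − 1238.19 ≈ 798.17 mm.
Ratio = 798.17 / 303.91 ≈ 2.63.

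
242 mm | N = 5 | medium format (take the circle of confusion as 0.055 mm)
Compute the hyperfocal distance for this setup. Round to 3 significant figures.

Hyperfocal distance H = f²/(N·c) + f = 242²/(5 × 0.055) + 242 = 58564/0.275 + 242 ≈ 213202.0 mm ≈ 213 m.

213 m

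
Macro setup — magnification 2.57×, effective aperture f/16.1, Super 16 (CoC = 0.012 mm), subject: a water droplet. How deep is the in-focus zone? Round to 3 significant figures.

0.0585 mm

At magnification m, DoF ≈ 2·N_eff·c/m² = 2 × 16.1 × 0.012 / 2.57² = 0.3864 / 6.605 ≈ 0.0585 mm.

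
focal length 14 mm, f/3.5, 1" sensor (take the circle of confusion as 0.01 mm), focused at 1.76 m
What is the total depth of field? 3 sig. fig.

1.22 m

Hyperfocal distance H = f²/(N·c) + f = 14²/(3.5 × 0.01) + 14 = 196/0.035 + 14 ≈ 5614.0 mm ≈ 5.614 m.
Near limit Dn = s·(H − f)/(H + s − 2f) = 1760 × (5614.0 − 14) / (5614.0 + 1760 − 2 × 14) = 1760 × 5600.0 / 7346.0 ≈ 1341.7 mm.
Far limit Df = s·(H − f)/(H − s) = 1760 × (5614.0 − 14) / (5614.0 − 1760) = 1760 × 5600.0 / 3854.0 ≈ 2557.3 mm.
Depth of field = Df − Dn = 2557.3 − 1341.7 ≈ 1215.6 mm ≈ 1.22 m.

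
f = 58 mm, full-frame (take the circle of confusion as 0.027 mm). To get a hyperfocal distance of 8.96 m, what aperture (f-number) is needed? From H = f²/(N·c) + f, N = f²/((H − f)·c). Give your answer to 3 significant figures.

f/14

Rearrange H = f²/(N·c) + f for N: N = f² / ((H − f)·c).
N = 58² / ((8960 − 58) × 0.027) = 3364 / 240.4 ≈ 14.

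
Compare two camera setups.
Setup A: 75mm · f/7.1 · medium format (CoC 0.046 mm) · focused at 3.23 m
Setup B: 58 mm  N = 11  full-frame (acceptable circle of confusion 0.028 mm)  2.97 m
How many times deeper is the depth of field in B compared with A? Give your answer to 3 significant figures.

1.39

Setup A: H = 75²/(7.1×0.046) + 75 ≈ 17297.9 mm; DoF = Df − Dn = 3954.4 − 2729.9 ≈ 1224.5 mm.
Setup B: H = 58²/(11×0.028) + 58 ≈ 10980.1 mm; DoF = Df − Dn = 4049.7 − 2344.8 ≈ 1704.9 mm.
Ratio = 1704.9 / 1224.5 ≈ 1.39.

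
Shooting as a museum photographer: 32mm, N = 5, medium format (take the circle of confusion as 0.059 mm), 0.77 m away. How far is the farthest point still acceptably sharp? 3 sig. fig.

0.978 m

Hyperfocal distance H = f²/(N·c) + f = 32²/(5 × 0.059) + 32 = 1024/0.295 + 32 ≈ 3503.2 mm ≈ 3.503 m.
Far limit Df = s·(H − f)/(H − s) = 770 × (3503.2 − 32) / (3503.2 − 770) = 770 × 3471.2 / 2733.2 ≈ 977.91 mm ≈ 0.978 m.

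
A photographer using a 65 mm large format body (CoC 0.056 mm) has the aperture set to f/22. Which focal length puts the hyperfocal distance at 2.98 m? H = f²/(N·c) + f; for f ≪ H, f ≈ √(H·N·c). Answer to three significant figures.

From H = f²/(N·c) + f, with f ≪ H: f ≈ √(H·N·c) = √(2980 × 22 × 0.056) = √3671.4 ≈ 60.59 mm.
Exact: f² + N·c·f − N·c·H = 0 ⇒ f = (−N·c + √((N·c)² + 4·N·c·H))/2 = (−1.232 + √14687)/2 ≈ 59.979 mm ≈ 60.0 mm.

60.0 mm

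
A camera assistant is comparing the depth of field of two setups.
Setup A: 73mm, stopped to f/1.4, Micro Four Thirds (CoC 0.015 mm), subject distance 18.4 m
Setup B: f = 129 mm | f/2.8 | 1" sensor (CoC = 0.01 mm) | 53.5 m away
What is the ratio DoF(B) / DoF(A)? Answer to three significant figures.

3.63

Setup A: H = 73²/(1.4×0.015) + 73 ≈ 253834.9 mm; DoF = Df − Dn = 19832.3 − 17160.6 ≈ 2671.7 mm.
Setup B: H = 129²/(2.8×0.01) + 129 ≈ 594450.4 mm; DoF = Df − Dn = 58778.4 − 49091.5 ≈ 9686.9 mm.
Ratio = 9686.9 / 2671.7 ≈ 3.63.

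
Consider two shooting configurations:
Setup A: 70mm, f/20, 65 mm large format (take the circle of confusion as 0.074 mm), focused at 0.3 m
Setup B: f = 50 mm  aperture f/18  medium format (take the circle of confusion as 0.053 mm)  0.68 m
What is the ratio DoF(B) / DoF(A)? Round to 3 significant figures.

8.29

Setup A: H = 70²/(20×0.074) + 70 ≈ 3380.8 mm; DoF = Df − Dn = 322.397 − 280.513 ≈ 41.884 mm.
Setup B: H = 50²/(18×0.053) + 50 ≈ 2670.5 mm; DoF = Df − Dn = 895.22 − 548.21 ≈ 347.01 mm.
Ratio = 347.01 / 41.884 ≈ 8.29.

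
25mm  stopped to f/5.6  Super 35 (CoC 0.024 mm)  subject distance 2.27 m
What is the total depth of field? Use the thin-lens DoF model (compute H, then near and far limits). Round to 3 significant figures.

Hyperfocal distance H = f²/(N·c) + f = 25²/(5.6 × 0.024) + 25 = 625/0.1344 + 25 ≈ 4675.3 mm ≈ 4.675 m.
Near limit Dn = s·(H − f)/(H + s − 2f) = 2270 × (4675.3 − 25) / (4675.3 + 2270 − 2 × 25) = 2270 × 4650.3 / 6895.3 ≈ 1530.9 mm.
Far limit Df = s·(H − f)/(H − s) = 2270 × (4675.3 − 25) / (4675.3 − 2270) = 2270 × 4650.3 / 2405.3 ≈ 4388.7 mm.
Depth of field = Df − Dn = 4388.7 − 1530.9 ≈ 2857.8 mm ≈ 2.86 m.

2.86 m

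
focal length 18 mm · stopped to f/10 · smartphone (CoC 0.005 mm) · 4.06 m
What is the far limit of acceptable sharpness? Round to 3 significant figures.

10.8 m

Hyperfocal distance H = f²/(N·c) + f = 18²/(10 × 0.005) + 18 = 324/0.05 + 18 ≈ 6498.0 mm ≈ 6.498 m.
Far limit Df = s·(H − f)/(H − s) = 4060 × (6498.0 − 18) / (6498.0 − 4060) = 4060 × 6480.0 / 2438.0 ≈ 10791 mm ≈ 10.8 m.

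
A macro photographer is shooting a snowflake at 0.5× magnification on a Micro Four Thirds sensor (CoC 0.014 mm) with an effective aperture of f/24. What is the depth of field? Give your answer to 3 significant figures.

At magnification m, DoF ≈ 2·N_eff·c/m² = 2 × 24 × 0.014 / 0.5² = 0.672 / 0.25 ≈ 2.69 mm.

2.69 mm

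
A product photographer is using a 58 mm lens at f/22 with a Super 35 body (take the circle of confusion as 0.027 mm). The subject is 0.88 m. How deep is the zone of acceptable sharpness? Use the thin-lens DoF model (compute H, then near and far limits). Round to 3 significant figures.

Hyperfocal distance H = f²/(N·c) + f = 58²/(22 × 0.027) + 58 = 3364/0.594 + 58 ≈ 5721.3 mm ≈ 5.721 m.
Near limit Dn = s·(H − f)/(H + s − 2f) = 880 × (5721.3 − 58) / (5721.3 + 880 − 2 × 58) = 880 × 5663.3 / 6485.3 ≈ 768.46 mm.
Far limit Df = s·(H − f)/(H − s) = 880 × (5721.3 − 58) / (5721.3 − 880) = 880 × 5663.3 / 4841.3 ≈ 1029.41 mm.
Depth of field = Df − Dn = 1029.41 − 768.46 ≈ 260.95 mm.

261 mm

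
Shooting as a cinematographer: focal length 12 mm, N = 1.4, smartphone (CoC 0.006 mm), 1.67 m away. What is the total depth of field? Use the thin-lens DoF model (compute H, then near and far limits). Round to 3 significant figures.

Hyperfocal distance H = f²/(N·c) + f = 12²/(1.4 × 0.006) + 12 = 144/0.0084 + 12 ≈ 17154.9 mm ≈ 17.15 m.
Near limit Dn = s·(H − f)/(H + s − 2f) = 1670 × (17154.9 − 12) / (17154.9 + 1670 − 2 × 12) = 1670 × 17142.9 / 18800.9 ≈ 1522.73 mm.
Far limit Df = s·(H − f)/(H − s) = 1670 × (17154.9 − 12) / (17154.9 − 1670) = 1670 × 17142.9 / 15484.9 ≈ 1848.81 mm.
Depth of field = Df − Dn = 1848.81 − 1522.73 ≈ 326.08 mm.

326 mm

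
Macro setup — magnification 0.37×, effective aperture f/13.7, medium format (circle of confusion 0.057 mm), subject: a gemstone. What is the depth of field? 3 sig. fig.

11.4 mm

At magnification m, DoF ≈ 2·N_eff·c/m² = 2 × 13.7 × 0.057 / 0.37² = 1.562 / 0.1369 ≈ 11.4 mm.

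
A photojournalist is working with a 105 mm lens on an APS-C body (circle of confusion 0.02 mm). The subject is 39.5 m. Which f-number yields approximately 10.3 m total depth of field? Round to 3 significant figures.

f/1.79

Write h = H − f = f²/(N·c). The thin-lens limits are Dn = s·h/(h + (s−f)) and Df = s·h/(h − (s−f)), so DoF = Df − Dn = 2·s·(s−f)·h / (h² − (s−f)²).
That is a quadratic in h: DoF·h² − 2·s·(s−f)·h − DoF·(s−f)² = 0 ⇒ h = (s−f)·(s + √(s² + DoF²)) / DoF = 39395 × (39500 + √(39500² + 10300²)) / 10300 = 39395 × (39500 + 40820.8) / 10300 ≈ 307208 mm.
Then N = f²/(c·h) = 105² / (0.02 × 307208) = 11025 / 6144.2 ≈ 1.79.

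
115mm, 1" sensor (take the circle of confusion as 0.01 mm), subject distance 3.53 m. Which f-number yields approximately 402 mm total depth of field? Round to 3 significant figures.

Write h = H − f = f²/(N·c). The thin-lens limits are Dn = s·h/(h + (s−f)) and Df = s·h/(h − (s−f)), so DoF = Df − Dn = 2·s·(s−f)·h / (h² − (s−f)²).
That is a quadratic in h: DoF·h² − 2·s·(s−f)·h − DoF·(s−f)² = 0 ⇒ h = (s−f)·(s + √(s² + DoF²)) / DoF = 3415 × (3530 + √(3530² + 402²)) / 402 = 3415 × (3530 + 3552.82) / 402 ≈ 60169 mm.
Then N = f²/(c·h) = 115² / (0.01 × 60169) = 13225 / 601.69 ≈ 22.

f/22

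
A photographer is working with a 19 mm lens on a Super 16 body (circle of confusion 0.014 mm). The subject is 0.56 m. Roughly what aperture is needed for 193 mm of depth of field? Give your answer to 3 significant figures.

f/7.98

Write h = H − f = f²/(N·c). The thin-lens limits are Dn = s·h/(h + (s−f)) and Df = s·h/(h − (s−f)), so DoF = Df − Dn = 2·s·(s−f)·h / (h² − (s−f)²).
That is a quadratic in h: DoF·h² − 2·s·(s−f)·h − DoF·(s−f)² = 0 ⇒ h = (s−f)·(s + √(s² + DoF²)) / DoF = 541 × (560 + √(560² + 193²)) / 193 = 541 × (560 + 592.325) / 193 ≈ 3230.1 mm.
Then N = f²/(c·h) = 19² / (0.014 × 3230.1) = 361 / 45.221 ≈ 7.98.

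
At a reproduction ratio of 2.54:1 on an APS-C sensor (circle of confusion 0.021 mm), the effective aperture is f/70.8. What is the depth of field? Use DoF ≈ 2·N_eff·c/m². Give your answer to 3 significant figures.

0.461 mm

At magnification m, DoF ≈ 2·N_eff·c/m² = 2 × 70.8 × 0.021 / 2.54² = 2.974 / 6.452 ≈ 0.461 mm.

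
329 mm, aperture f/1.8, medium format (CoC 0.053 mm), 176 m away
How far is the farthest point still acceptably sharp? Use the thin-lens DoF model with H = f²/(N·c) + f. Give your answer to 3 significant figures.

208 m

Hyperfocal distance H = f²/(N·c) + f = 329²/(1.8 × 0.053) + 329 = 108241/0.0954 + 329 ≈ 1134930.7 mm ≈ 1135 m.
Far limit Df = s·(H − f)/(H − s) = 176000 × (1134930.7 − 329) / (1134930.7 − 176000) = 176000 × 1134601.7 / 958930.7 ≈ 208242 mm ≈ 208 m.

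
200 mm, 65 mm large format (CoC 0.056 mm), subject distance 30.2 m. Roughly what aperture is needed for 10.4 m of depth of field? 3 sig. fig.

f/3.98

Write h = H − f = f²/(N·c). The thin-lens limits are Dn = s·h/(h + (s−f)) and Df = s·h/(h − (s−f)), so DoF = Df − Dn = 2·s·(s−f)·h / (h² − (s−f)²).
That is a quadratic in h: DoF·h² − 2·s·(s−f)·h − DoF·(s−f)² = 0 ⇒ h = (s−f)·(s + √(s² + DoF²)) / DoF = 30000 × (30200 + √(30200² + 10400²)) / 10400 = 30000 × (30200 + 31940.6) / 10400 ≈ 179252 mm.
Then N = f²/(c·h) = 200² / (0.056 × 179252) = 40000 / 10038 ≈ 3.98.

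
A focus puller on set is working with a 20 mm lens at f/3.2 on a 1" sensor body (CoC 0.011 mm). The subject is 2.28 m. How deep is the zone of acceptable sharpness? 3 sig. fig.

Hyperfocal distance H = f²/(N·c) + f = 20²/(3.2 × 0.011) + 20 = 400/0.0352 + 20 ≈ 11383.6 mm ≈ 11.38 m.
Near limit Dn = s·(H − f)/(H + s − 2f) = 2280 × (11383.6 − 20) / (11383.6 + 2280 − 2 × 20) = 2280 × 11363.6 / 13623.6 ≈ 1901.77 mm.
Far limit Df = s·(H − f)/(H − s) = 2280 × (11383.6 − 20) / (11383.6 − 2280) = 2280 × 11363.6 / 9103.6 ≈ 2846.02 mm.
Depth of field = Df − Dn = 2846.02 − 1901.77 ≈ 944.25 mm ≈ 0.944 m.

0.944 m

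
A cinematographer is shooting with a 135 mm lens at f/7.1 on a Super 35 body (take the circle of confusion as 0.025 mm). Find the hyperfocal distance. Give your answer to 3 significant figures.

Hyperfocal distance H = f²/(N·c) + f = 135²/(7.1 × 0.025) + 135 = 18225/0.1775 + 135 ≈ 102811.1 mm ≈ 103 m.

103 m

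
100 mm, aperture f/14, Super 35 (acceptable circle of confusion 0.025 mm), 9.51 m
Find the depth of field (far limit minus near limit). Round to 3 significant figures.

7.03 m

Hyperfocal distance H = f²/(N·c) + f = 100²/(14 × 0.025) + 100 = 10000/0.35 + 100 ≈ 28671.4 mm ≈ 28.67 m.
Near limit Dn = s·(H − f)/(H + s − 2f) = 9510 × (28671.4 − 100) / (28671.4 + 9510 − 2 × 100) = 9510 × 28571.4 / 37981.4 ≈ 7153.9 mm.
Far limit Df = s·(H − f)/(H − s) = 9510 × (28671.4 − 100) / (28671.4 − 9510) = 9510 × 28571.4 / 19161.4 ≈ 14180.3 mm.
Depth of field = Df − Dn = 14180.3 − 7153.9 ≈ 7026.4 mm ≈ 7.03 m.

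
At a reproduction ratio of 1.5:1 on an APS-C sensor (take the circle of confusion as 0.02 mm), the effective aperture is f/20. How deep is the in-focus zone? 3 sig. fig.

At magnification m, DoF ≈ 2·N_eff·c/m² = 2 × 20 × 0.02 / 1.5² = 0.8 / 2.25 ≈ 0.356 mm.

0.356 mm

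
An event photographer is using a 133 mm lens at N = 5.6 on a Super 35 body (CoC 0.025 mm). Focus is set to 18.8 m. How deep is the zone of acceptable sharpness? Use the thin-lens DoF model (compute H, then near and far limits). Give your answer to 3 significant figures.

Hyperfocal distance H = f²/(N·c) + f = 133²/(5.6 × 0.025) + 133 = 17689/0.14 + 133 ≈ 126483.0 mm ≈ 126.5 m.
Near limit Dn = s·(H − f)/(H + s − 2f) = 18800 × (126483.0 − 133) / (126483.0 + 18800 − 2 × 133) = 18800 × 126350.0 / 145017.0 ≈ 16380.0 mm.
Far limit Df = s·(H − f)/(H − s) = 18800 × (126483.0 − 133) / (126483.0 − 18800) = 18800 × 126350.0 / 107683.0 ≈ 22059.0 mm.
Depth of field = Df − Dn = 22059.0 − 16380.0 ≈ 5679.0 mm ≈ 5.68 m.

5.68 m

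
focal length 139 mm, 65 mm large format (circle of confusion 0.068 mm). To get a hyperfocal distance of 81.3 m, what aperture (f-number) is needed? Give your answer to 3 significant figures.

Rearrange H = f²/(N·c) + f for N: N = f² / ((H − f)·c).
N = 139² / ((81300 − 139) × 0.068) = 19321 / 5519 ≈ 3.50.

f/3.50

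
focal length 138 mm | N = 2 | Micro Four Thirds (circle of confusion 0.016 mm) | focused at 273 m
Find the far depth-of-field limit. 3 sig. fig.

Hyperfocal distance H = f²/(N·c) + f = 138²/(2 × 0.016) + 138 = 19044/0.032 + 138 ≈ 595263.0 mm ≈ 595.3 m.
Far limit Df = s·(H − f)/(H − s) = 273000 × (595263.0 − 138) / (595263.0 − 273000) = 273000 × 595125.0 / 322263.0 ≈ 504151 mm ≈ 504 m.

504 m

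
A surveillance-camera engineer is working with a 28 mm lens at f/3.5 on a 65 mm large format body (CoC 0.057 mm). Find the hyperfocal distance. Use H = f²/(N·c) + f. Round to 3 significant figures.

3.96 m

Hyperfocal distance H = f²/(N·c) + f = 28²/(3.5 × 0.057) + 28 = 784/0.1995 + 28 ≈ 3957.8 mm ≈ 3.96 m.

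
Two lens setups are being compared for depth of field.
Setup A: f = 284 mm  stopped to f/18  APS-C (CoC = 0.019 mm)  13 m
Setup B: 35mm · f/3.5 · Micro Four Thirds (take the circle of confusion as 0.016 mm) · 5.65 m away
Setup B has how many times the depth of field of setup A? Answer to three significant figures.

2.21

Setup A: H = 284²/(18×0.019) + 284 ≈ 236120.3 mm; DoF = Df − Dn = 13740.9 − 12334.9 ≈ 1406.0 mm.
Setup B: H = 35²/(3.5×0.016) + 35 ≈ 21910.0 mm; DoF = Df − Dn = 7601.1 − 4496.0 ≈ 3105.1 mm.
Ratio = 3105.1 / 1406.0 ≈ 2.21.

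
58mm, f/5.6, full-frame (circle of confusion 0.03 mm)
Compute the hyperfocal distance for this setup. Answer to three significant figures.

Hyperfocal distance H = f²/(N·c) + f = 58²/(5.6 × 0.03) + 58 = 3364/0.168 + 58 ≈ 20081.8 mm ≈ 20.1 m.

20.1 m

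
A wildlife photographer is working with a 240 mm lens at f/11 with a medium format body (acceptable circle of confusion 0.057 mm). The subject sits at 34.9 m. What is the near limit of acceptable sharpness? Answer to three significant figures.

25.3 m

Hyperfocal distance H = f²/(N·c) + f = 240²/(11 × 0.057) + 240 = 57600/0.627 + 240 ≈ 92106.0 mm ≈ 92.11 m.
Near limit Dn = s·(H − f)/(H + s − 2f) = 34900 × (92106.0 − 240) / (92106.0 + 34900 − 2 × 240) = 34900 × 91866.0 / 126526.0 ≈ 25340 mm ≈ 25.3 m.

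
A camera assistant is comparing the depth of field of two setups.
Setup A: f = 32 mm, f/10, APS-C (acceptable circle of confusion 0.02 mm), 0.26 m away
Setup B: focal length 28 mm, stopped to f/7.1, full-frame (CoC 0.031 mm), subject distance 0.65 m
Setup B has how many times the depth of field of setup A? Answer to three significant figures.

10.1

Setup A: H = 32²/(10×0.02) + 32 ≈ 5152.0 mm; DoF = Df − Dn = 272.118 − 248.915 ≈ 23.203 mm.
Setup B: H = 28²/(7.1×0.031) + 28 ≈ 3590.0 mm; DoF = Df − Dn = 787.52 − 553.37 ≈ 234.15 mm.
Ratio = 234.15 / 23.203 ≈ 10.1.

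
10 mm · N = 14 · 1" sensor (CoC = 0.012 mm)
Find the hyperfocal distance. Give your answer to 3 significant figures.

0.605 m

Hyperfocal distance H = f²/(N·c) + f = 10²/(14 × 0.012) + 10 = 100/0.168 + 10 ≈ 605.2 mm ≈ 0.605 m.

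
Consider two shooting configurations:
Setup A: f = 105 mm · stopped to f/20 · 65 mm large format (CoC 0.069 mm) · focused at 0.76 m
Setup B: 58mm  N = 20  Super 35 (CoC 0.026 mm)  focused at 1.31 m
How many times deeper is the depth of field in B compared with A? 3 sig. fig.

4.20

Setup A: H = 105²/(20×0.069) + 105 ≈ 8094.1 mm; DoF = Df − Dn = 827.87 − 702.41 ≈ 125.46 mm.
Setup B: H = 58²/(20×0.026) + 58 ≈ 6527.2 mm; DoF = Df − Dn = 1624.37 − 1097.58 ≈ 526.79 mm.
Ratio = 526.79 / 125.46 ≈ 4.20.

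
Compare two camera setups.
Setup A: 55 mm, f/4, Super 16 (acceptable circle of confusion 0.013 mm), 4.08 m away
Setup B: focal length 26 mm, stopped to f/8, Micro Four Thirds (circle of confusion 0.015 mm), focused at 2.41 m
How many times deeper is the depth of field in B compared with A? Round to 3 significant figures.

4.38

Setup A: H = 55²/(4×0.013) + 55 ≈ 58228.1 mm; DoF = Df − Dn = 4383.28 − 3815.97 ≈ 567.31 mm.
Setup B: H = 26²/(8×0.015) + 26 ≈ 5659.3 mm; DoF = Df − Dn = 4178.2 − 1693.4 ≈ 2484.8 mm.
Ratio = 2484.8 / 567.31 ≈ 4.38.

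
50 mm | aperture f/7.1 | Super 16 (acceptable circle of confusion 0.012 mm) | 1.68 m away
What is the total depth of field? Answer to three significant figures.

187 mm

Hyperfocal distance H = f²/(N·c) + f = 50²/(7.1 × 0.012) + 50 = 2500/0.0852 + 50 ≈ 29392.7 mm ≈ 29.39 m.
Near limit Dn = s·(H − f)/(H + s − 2f) = 1680 × (29392.7 − 50) / (29392.7 + 1680 − 2 × 50) = 1680 × 29342.7 / 30972.7 ≈ 1591.59 mm.
Far limit Df = s·(H − f)/(H − s) = 1680 × (29392.7 − 50) / (29392.7 − 1680) = 1680 × 29342.7 / 27712.7 ≈ 1778.81 mm.
Depth of field = Df − Dn = 1778.81 − 1591.59 ≈ 187.22 mm.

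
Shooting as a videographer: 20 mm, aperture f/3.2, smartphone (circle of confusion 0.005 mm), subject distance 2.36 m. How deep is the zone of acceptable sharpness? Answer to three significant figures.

446 mm

Hyperfocal distance H = f²/(N·c) + f = 20²/(3.2 × 0.005) + 20 = 400/0.016 + 20 ≈ 25020.0 mm ≈ 25.02 m.
Near limit Dn = s·(H − f)/(H + s − 2f) = 2360 × (25020.0 − 20) / (25020.0 + 2360 − 2 × 20) = 2360 × 25000.0 / 27340.0 ≈ 2158.01 mm.
Far limit Df = s·(H − f)/(H − s) = 2360 × (25020.0 − 20) / (25020.0 − 2360) = 2360 × 25000.0 / 22660.0 ≈ 2603.71 mm.
Depth of field = Df − Dn = 2603.71 − 2158.01 ≈ 445.70 mm.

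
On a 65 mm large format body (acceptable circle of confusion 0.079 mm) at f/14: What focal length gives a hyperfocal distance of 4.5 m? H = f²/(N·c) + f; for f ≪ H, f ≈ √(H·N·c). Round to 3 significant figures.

From H = f²/(N·c) + f, with f ≪ H: f ≈ √(H·N·c) = √(4500 × 14 × 0.079) = √4977.0 ≈ 70.55 mm.
Exact: f² + N·c·f − N·c·H = 0 ⇒ f = (−N·c + √((N·c)² + 4·N·c·H))/2 = (−1.106 + √19909)/2 ≈ 69.997 mm ≈ 70.0 mm.

70.0 mm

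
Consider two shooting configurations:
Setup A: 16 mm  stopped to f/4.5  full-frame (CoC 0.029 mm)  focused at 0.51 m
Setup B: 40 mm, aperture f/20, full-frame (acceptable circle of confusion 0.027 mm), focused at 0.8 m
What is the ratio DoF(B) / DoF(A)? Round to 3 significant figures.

Setup A: H = 16²/(4.5×0.029) + 16 ≈ 1977.7 mm; DoF = Df − Dn = 681.66 − 407.41 ≈ 274.25 mm.
Setup B: H = 40²/(20×0.027) + 40 ≈ 3003.0 mm; DoF = Df − Dn = 1075.99 − 636.69 ≈ 439.30 mm.
Ratio = 439.30 / 274.25 ≈ 1.60.

1.60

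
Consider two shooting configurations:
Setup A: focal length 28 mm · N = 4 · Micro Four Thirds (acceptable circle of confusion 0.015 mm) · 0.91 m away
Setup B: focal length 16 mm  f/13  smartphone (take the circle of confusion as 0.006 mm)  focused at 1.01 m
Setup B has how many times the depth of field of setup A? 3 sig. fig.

5.46

Setup A: H = 28²/(4×0.015) + 28 ≈ 13094.7 mm; DoF = Df − Dn = 975.87 − 852.46 ≈ 123.41 mm.
Setup B: H = 16²/(13×0.006) + 16 ≈ 3298.1 mm; DoF = Df − Dn = 1448.78 − 775.22 ≈ 673.56 mm.
Ratio = 673.56 / 123.41 ≈ 5.46.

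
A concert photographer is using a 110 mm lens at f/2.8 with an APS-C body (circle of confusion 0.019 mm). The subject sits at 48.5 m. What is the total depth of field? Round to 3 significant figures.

Hyperfocal distance H = f²/(N·c) + f = 110²/(2.8 × 0.019) + 110 = 12100/0.0532 + 110 ≈ 227553.6 mm ≈ 227.6 m.
Near limit Dn = s·(H − f)/(H + s − 2f) = 48500 × (227553.6 − 110) / (227553.6 + 48500 − 2 × 110) = 48500 × 227443.6 / 275833.6 ≈ 39992 mm.
Far limit Df = s·(H − f)/(H − s) = 48500 × (227553.6 − 110) / (227553.6 − 48500) = 48500 × 227443.6 / 179053.6 ≈ 61607 mm.
Depth of field = Df − Dn = 61607 − 39992 ≈ 21615 mm ≈ 21.6 m.

21.6 m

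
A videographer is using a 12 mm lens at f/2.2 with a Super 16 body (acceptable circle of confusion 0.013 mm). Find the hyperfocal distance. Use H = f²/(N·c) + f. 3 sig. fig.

5.05 m

Hyperfocal distance H = f²/(N·c) + f = 12²/(2.2 × 0.013) + 12 = 144/0.0286 + 12 ≈ 5047.0 mm ≈ 5.05 m.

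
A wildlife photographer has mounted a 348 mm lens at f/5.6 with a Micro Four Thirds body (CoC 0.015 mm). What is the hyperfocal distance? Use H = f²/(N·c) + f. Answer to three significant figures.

1440 m

Hyperfocal distance H = f²/(N·c) + f = 348²/(5.6 × 0.015) + 348 = 121104/0.084 + 348 ≈ 1442062.3 mm ≈ 1440 m.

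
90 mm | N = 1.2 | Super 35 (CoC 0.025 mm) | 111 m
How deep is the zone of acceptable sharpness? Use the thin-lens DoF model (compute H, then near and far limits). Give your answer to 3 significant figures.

110 m

Hyperfocal distance H = f²/(N·c) + f = 90²/(1.2 × 0.025) + 90 = 8100/0.03 + 90 ≈ 270090.0 mm ≈ 270.1 m.
Near limit Dn = s·(H − f)/(H + s − 2f) = 111000 × (270090.0 − 90) / (270090.0 + 111000 − 2 × 90) = 111000 × 270000.0 / 380910.0 ≈ 78680 mm.
Far limit Df = s·(H − f)/(H − s) = 111000 × (270090.0 − 90) / (270090.0 − 111000) = 111000 × 270000.0 / 159090.0 ≈ 188384 mm.
Depth of field = Df − Dn = 188384 − 78680 ≈ 109704 mm ≈ 110 m.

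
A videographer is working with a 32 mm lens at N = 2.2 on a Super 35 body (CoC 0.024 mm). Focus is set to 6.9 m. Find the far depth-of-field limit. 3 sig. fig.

Hyperfocal distance H = f²/(N·c) + f = 32²/(2.2 × 0.024) + 32 = 1024/0.0528 + 32 ≈ 19425.9 mm ≈ 19.43 m.
Far limit Df = s·(H − f)/(H − s) = 6900 × (19425.9 − 32) / (19425.9 − 6900) = 6900 × 19393.9 / 12525.9 ≈ 10683 mm ≈ 10.7 m.

10.7 m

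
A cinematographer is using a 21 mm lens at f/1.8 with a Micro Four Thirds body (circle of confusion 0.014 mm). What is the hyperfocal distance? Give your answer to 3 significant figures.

17.5 m

Hyperfocal distance H = f²/(N·c) + f = 21²/(1.8 × 0.014) + 21 = 441/0.0252 + 21 ≈ 17521.0 mm ≈ 17.5 m.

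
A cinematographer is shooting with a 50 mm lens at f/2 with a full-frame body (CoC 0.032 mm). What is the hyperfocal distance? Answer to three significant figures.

39.1 m

Hyperfocal distance H = f²/(N·c) + f = 50²/(2 × 0.032) + 50 = 2500/0.064 + 50 ≈ 39112.5 mm ≈ 39.1 m.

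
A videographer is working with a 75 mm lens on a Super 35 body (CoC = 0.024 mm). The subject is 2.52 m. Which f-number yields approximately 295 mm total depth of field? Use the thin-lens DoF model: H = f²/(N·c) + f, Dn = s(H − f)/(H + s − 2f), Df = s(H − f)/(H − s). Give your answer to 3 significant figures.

f/5.59

Write h = H − f = f²/(N·c). The thin-lens limits are Dn = s·h/(h + (s−f)) and Df = s·h/(h − (s−f)), so DoF = Df − Dn = 2·s·(s−f)·h / (h² − (s−f)²).
That is a quadratic in h: DoF·h² − 2·s·(s−f)·h − DoF·(s−f)² = 0 ⇒ h = (s−f)·(s + √(s² + DoF²)) / DoF = 2445 × (2520 + √(2520² + 295²)) / 295 = 2445 × (2520 + 2537.21) / 295 ≈ 41915 mm.
Then N = f²/(c·h) = 75² / (0.024 × 41915) = 5625 / 1006.0 ≈ 5.59.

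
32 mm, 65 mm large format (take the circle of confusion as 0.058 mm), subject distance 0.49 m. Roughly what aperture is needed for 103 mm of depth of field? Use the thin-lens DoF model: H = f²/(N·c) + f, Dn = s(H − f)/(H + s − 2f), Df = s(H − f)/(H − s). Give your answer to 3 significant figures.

Write h = H − f = f²/(N·c). The thin-lens limits are Dn = s·h/(h + (s−f)) and Df = s·h/(h − (s−f)), so DoF = Df − Dn = 2·s·(s−f)·h / (h² − (s−f)²).
That is a quadratic in h: DoF·h² − 2·s·(s−f)·h − DoF·(s−f)² = 0 ⇒ h = (s−f)·(s + √(s² + DoF²)) / DoF = 458 × (490 + √(490² + 103²)) / 103 = 458 × (490 + 500.708) / 103 ≈ 4405.3 mm.
Then N = f²/(c·h) = 32² / (0.058 × 4405.3) = 1024 / 255.51 ≈ 4.01.

f/4.01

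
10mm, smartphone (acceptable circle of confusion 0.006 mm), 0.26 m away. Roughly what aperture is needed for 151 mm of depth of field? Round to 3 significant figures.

Write h = H − f = f²/(N·c). The thin-lens limits are Dn = s·h/(h + (s−f)) and Df = s·h/(h − (s−f)), so DoF = Df − Dn = 2·s·(s−f)·h / (h² − (s−f)²).
That is a quadratic in h: DoF·h² − 2·s·(s−f)·h − DoF·(s−f)² = 0 ⇒ h = (s−f)·(s + √(s² + DoF²)) / DoF = 250 × (260 + √(260² + 151²)) / 151 = 250 × (260 + 300.668) / 151 ≈ 928.26 mm.
Then N = f²/(c·h) = 10² / (0.006 × 928.26) = 100 / 5.5695 ≈ 18.

f/18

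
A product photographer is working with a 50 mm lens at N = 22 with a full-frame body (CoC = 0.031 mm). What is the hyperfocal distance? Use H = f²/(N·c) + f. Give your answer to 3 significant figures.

Hyperfocal distance H = f²/(N·c) + f = 50²/(22 × 0.031) + 50 = 2500/0.682 + 50 ≈ 3715.7 mm ≈ 3.72 m.

3.72 m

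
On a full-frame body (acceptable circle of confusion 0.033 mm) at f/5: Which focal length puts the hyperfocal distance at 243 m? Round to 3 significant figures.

200 mm

From H = f²/(N·c) + f, with f ≪ H: f ≈ √(H·N·c) = √(243000 × 5 × 0.033) = √40095 ≈ 200.2 mm.
The +f correction barely moves this — solving exactly, f² + N·c·f − N·c·H = 0 ⇒ f = (−N·c + √((N·c)² + 4·N·c·H))/2 = (−0.165 + √160380)/2 ≈ 200.15 mm, so f ≈ 200 mm.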